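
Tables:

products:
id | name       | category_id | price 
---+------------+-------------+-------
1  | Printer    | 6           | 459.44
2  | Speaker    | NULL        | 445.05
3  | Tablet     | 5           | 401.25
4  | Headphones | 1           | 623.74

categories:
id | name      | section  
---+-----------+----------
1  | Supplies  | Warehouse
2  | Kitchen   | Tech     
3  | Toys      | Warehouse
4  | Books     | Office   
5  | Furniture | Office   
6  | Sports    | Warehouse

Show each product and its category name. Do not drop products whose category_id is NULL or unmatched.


LEFT JOIN keeps every row from products (the left table); where category_id has no match in categories, the category columns become NULL. Walk through each product:
  - product 1 (Printer): category_id=6 -> matches Sports
  - product 2 (Speaker): category_id=NULL, no match -> kept with NULL
  - product 3 (Tablet): category_id=5 -> matches Furniture
  - product 4 (Headphones): category_id=1 -> matches Supplies
All 4 rows appear; 1 has NULL category.

SQL:
SELECT a.name, b.name AS category
FROM products a
LEFT JOIN categories b ON a.category_id = b.id

Result:
name       | category 
-----------+----------
Printer    | Sports   
Speaker    | NULL     
Tablet     | Furniture
Headphones | Supplies 


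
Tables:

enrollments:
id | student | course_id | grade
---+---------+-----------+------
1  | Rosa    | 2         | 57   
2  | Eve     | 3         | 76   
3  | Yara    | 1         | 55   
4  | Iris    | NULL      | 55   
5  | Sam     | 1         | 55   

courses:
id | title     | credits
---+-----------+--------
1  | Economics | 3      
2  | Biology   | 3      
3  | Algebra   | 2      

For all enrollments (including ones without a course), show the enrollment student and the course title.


LEFT JOIN keeps every row from enrollments (the left table); where course_id has no match in courses, the course columns become NULL. Walk through each enrollment:
  - enrollment 1 (Rosa): course_id=2 -> matches Biology
  - enrollment 2 (Eve): course_id=3 -> matches Algebra
  - enrollment 3 (Yara): course_id=1 -> matches Economics
  - enrollment 4 (Iris): course_id=NULL, no match -> kept with NULL
  - enrollment 5 (Sam): course_id=1 -> matches Economics
All 5 rows appear; 1 has NULL course.

SQL:
SELECT a.student, b.title AS course
FROM enrollments a
LEFT JOIN courses b ON a.course_id = b.id

Result:
student | course   
--------+----------
Rosa    | Biology  
Eve     | Algebra  
Yara    | Economics
Iris    | NULL     
Sam     | Economics


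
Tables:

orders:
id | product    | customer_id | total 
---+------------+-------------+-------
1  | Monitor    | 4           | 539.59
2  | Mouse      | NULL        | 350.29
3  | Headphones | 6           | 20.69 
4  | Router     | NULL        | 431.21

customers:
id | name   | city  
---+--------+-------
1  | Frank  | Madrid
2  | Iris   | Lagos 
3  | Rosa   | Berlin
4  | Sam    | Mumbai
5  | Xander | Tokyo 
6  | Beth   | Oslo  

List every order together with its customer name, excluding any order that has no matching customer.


INNER JOIN keeps only orders rows whose customer_id matches an id in customers. Walk through each order:
  - order 1 (Monitor): customer_id=4 -> matches Sam
  - order 2 (Mouse): customer_id=NULL, no match -> dropped
  - order 3 (Headphones): customer_id=6 -> matches Beth
  - order 4 (Router): customer_id=NULL, no match -> dropped
So 2 of 4 rows are dropped.

SQL:
SELECT a.product, b.name AS customer
FROM orders a
INNER JOIN customers b ON a.customer_id = b.id

Result:
product    | customer
-----------+---------
Monitor    | Sam     
Headphones | Beth    


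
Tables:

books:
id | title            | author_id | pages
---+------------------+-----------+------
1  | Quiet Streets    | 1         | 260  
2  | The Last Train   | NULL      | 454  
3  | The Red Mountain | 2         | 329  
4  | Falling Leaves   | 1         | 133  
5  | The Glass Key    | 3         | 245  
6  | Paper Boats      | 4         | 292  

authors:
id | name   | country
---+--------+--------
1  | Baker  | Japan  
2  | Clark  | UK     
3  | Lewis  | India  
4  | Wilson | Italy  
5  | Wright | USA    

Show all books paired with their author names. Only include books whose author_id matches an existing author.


INNER JOIN keeps only books rows whose author_id matches an id in authors. Walk through each book:
  - book 1 (Quiet Streets): author_id=1 -> matches Baker
  - book 2 (The Last Train): author_id=NULL, no match -> dropped
  - book 3 (The Red Mountain): author_id=2 -> matches Clark
  - book 4 (Falling Leaves): author_id=1 -> matches Baker
  - book 5 (The Glass Key): author_id=3 -> matches Lewis
  - book 6 (Paper Boats): author_id=4 -> matches Wilson
So 1 of 6 rows is dropped.

SQL:
SELECT a.title, b.name AS author
FROM books a
INNER JOIN authors b ON a.author_id = b.id

Result:
title            | author
-----------------+-------
Quiet Streets    | Baker 
The Red Mountain | Clark 
Falling Leaves   | Baker 
The Glass Key    | Lewis 
Paper Boats      | Wilson


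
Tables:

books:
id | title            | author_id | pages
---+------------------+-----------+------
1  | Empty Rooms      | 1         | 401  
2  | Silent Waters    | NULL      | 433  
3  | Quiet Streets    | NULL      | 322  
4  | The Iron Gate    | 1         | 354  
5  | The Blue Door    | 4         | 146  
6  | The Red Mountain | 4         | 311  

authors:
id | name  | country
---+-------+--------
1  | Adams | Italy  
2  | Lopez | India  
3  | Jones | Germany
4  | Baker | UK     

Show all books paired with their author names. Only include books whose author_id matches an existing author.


INNER JOIN keeps only books rows whose author_id matches an id in authors. Walk through each book:
  - book 1 (Empty Rooms): author_id=1 -> matches Adams
  - book 2 (Silent Waters): author_id=NULL, no match -> dropped
  - book 3 (Quiet Streets): author_id=NULL, no match -> dropped
  - book 4 (The Iron Gate): author_id=1 -> matches Adams
  - book 5 (The Blue Door): author_id=4 -> matches Baker
  - book 6 (The Red Mountain): author_id=4 -> matches Baker
So 2 of 6 rows are dropped.

SQL:
SELECT a.title, b.name AS author
FROM books a
INNER JOIN authors b ON a.author_id = b.id

Result:
title            | author
-----------------+-------
Empty Rooms      | Adams 
The Iron Gate    | Adams 
The Blue Door    | Baker 
The Red Mountain | Baker 


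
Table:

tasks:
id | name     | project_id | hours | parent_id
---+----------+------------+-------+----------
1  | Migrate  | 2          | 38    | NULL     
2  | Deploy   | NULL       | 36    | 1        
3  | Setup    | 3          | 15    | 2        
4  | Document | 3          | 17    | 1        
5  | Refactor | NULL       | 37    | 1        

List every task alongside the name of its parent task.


This is a self-join: tasks is joined to a second copy of itself, matching each row's parent_id to another row's id. Use LEFT JOIN so rows with parent_id=NULL are kept.
  - task 1 (Migrate): parent_id=NULL -> NULL
  - task 2 (Deploy): parent_id=1 -> Migrate
  - task 3 (Setup): parent_id=2 -> Deploy
  - task 4 (Document): parent_id=1 -> Migrate
  - task 5 (Refactor): parent_id=1 -> Migrate

SQL:
SELECT a.name AS item, b.name AS parent
FROM tasks a
LEFT JOIN tasks b ON a.parent_id = b.id

Result:
item     | parent 
---------+--------
Migrate  | NULL   
Deploy   | Migrate
Setup    | Deploy 
Document | Migrate
Refactor | Migrate


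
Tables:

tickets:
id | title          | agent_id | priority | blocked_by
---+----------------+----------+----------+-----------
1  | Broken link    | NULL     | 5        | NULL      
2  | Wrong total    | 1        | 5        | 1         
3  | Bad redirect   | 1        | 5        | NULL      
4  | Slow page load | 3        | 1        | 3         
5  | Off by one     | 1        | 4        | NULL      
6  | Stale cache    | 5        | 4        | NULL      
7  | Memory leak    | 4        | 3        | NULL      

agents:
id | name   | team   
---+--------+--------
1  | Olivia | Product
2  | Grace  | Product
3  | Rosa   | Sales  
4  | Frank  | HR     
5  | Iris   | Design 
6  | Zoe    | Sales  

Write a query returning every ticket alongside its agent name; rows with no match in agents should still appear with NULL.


LEFT JOIN keeps every row from tickets (the left table); where agent_id has no match in agents, the agent columns become NULL. Walk through each ticket:
  - ticket 1 (Broken link): agent_id=NULL, no match -> kept with NULL
  - ticket 2 (Wrong total): agent_id=1 -> matches Olivia
  - ticket 3 (Bad redirect): agent_id=1 -> matches Olivia
  - ticket 4 (Slow page load): agent_id=3 -> matches Rosa
  - ticket 5 (Off by one): agent_id=1 -> matches Olivia
  - ticket 6 (Stale cache): agent_id=5 -> matches Iris
  - ticket 7 (Memory leak): agent_id=4 -> matches Frank
All 7 rows appear; 1 has NULL agent.

SQL:
SELECT a.title, b.name AS agent
FROM tickets a
LEFT JOIN agents b ON a.agent_id = b.id

Result:
title          | agent 
---------------+-------
Broken link    | NULL  
Wrong total    | Olivia
Bad redirect   | Olivia
Slow page load | Rosa  
Off by one     | Olivia
Stale cache    | Iris  
Memory leak    | Frank 


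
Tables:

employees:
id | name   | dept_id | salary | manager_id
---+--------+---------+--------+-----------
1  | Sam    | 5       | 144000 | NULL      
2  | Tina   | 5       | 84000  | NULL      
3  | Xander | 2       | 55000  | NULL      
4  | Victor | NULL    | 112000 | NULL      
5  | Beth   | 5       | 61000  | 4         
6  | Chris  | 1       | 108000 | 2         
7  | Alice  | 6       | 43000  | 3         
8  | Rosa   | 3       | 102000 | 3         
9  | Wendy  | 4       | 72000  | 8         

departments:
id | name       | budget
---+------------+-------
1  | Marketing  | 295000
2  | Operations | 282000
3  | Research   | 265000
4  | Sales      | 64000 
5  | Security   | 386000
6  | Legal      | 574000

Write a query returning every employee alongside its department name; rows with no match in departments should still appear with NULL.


LEFT JOIN keeps every row from employees (the left table); where dept_id has no match in departments, the department columns become NULL. Walk through each employee:
  - employee 1 (Sam): dept_id=5 -> matches Security
  - employee 2 (Tina): dept_id=5 -> matches Security
  - employee 3 (Xander): dept_id=2 -> matches Operations
  - employee 4 (Victor): dept_id=NULL, no match -> kept with NULL
  - employee 5 (Beth): dept_id=5 -> matches Security
  - employee 6 (Chris): dept_id=1 -> matches Marketing
  - employee 7 (Alice): dept_id=6 -> matches Legal
  - employee 8 (Rosa): dept_id=3 -> matches Research
  - employee 9 (Wendy): dept_id=4 -> matches Sales
All 9 rows appear; 1 has NULL department.

SQL:
SELECT a.name, b.name AS department
FROM employees a
LEFT JOIN departments b ON a.dept_id = b.id

Result:
name   | department
-------+-----------
Sam    | Security  
Tina   | Security  
Xander | Operations
Victor | NULL      
Beth   | Security  
Chris  | Marketing 
Alice  | Legal     
Rosa   | Research  
Wendy  | Sales     


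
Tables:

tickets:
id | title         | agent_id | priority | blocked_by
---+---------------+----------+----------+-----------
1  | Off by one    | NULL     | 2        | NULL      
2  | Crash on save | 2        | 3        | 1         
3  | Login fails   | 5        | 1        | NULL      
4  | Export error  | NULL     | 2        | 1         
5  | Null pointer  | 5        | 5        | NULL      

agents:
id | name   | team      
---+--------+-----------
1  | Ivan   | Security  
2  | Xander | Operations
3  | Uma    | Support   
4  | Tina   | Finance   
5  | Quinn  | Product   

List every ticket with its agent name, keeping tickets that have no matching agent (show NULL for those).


LEFT JOIN keeps every row from tickets (the left table); where agent_id has no match in agents, the agent columns become NULL. Walk through each ticket:
  - ticket 1 (Off by one): agent_id=NULL, no match -> kept with NULL
  - ticket 2 (Crash on save): agent_id=2 -> matches Xander
  - ticket 3 (Login fails): agent_id=5 -> matches Quinn
  - ticket 4 (Export error): agent_id=NULL, no match -> kept with NULL
  - ticket 5 (Null pointer): agent_id=5 -> matches Quinn
All 5 rows appear; 2 have NULL agent.

SQL:
SELECT a.title, b.name AS agent
FROM tickets a
LEFT JOIN agents b ON a.agent_id = b.id

Result:
title         | agent 
--------------+-------
Off by one    | NULL  
Crash on save | Xander
Login fails   | Quinn 
Export error  | NULL  
Null pointer  | Quinn 


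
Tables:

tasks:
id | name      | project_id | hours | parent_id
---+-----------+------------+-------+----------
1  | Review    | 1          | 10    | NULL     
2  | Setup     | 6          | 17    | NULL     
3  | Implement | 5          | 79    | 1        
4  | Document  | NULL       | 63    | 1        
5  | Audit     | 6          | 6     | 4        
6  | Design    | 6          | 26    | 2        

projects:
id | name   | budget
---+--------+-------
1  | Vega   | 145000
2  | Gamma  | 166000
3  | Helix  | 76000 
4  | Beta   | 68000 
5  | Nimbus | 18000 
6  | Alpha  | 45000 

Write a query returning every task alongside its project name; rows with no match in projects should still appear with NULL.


LEFT JOIN keeps every row from tasks (the left table); where project_id has no match in projects, the project columns become NULL. Walk through each task:
  - task 1 (Review): project_id=1 -> matches Vega
  - task 2 (Setup): project_id=6 -> matches Alpha
  - task 3 (Implement): project_id=5 -> matches Nimbus
  - task 4 (Document): project_id=NULL, no match -> kept with NULL
  - task 5 (Audit): project_id=6 -> matches Alpha
  - task 6 (Design): project_id=6 -> matches Alpha
All 6 rows appear; 1 has NULL project.

SQL:
SELECT a.name, b.name AS project
FROM tasks a
LEFT JOIN projects b ON a.project_id = b.id

Result:
name      | project
----------+--------
Review    | Vega   
Setup     | Alpha  
Implement | Nimbus 
Document  | NULL   
Audit     | Alpha  
Design    | Alpha  


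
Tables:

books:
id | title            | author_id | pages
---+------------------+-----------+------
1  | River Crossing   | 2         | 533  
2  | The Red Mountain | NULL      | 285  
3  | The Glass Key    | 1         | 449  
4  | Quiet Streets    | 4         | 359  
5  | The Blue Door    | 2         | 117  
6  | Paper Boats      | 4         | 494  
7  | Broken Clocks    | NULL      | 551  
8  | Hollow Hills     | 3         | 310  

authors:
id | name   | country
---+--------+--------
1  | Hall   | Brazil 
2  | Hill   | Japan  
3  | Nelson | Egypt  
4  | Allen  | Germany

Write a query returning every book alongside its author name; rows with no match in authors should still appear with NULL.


LEFT JOIN keeps every row from books (the left table); where author_id has no match in authors, the author columns become NULL. Walk through each book:
  - book 1 (River Crossing): author_id=2 -> matches Hill
  - book 2 (The Red Mountain): author_id=NULL, no match -> kept with NULL
  - book 3 (The Glass Key): author_id=1 -> matches Hall
  - book 4 (Quiet Streets): author_id=4 -> matches Allen
  - book 5 (The Blue Door): author_id=2 -> matches Hill
  - book 6 (Paper Boats): author_id=4 -> matches Allen
  - book 7 (Broken Clocks): author_id=NULL, no match -> kept with NULL
  - book 8 (Hollow Hills): author_id=3 -> matches Nelson
All 8 rows appear; 2 have NULL author.

SQL:
SELECT a.title, b.name AS author
FROM books a
LEFT JOIN authors b ON a.author_id = b.id

Result:
title            | author
-----------------+-------
River Crossing   | Hill  
The Red Mountain | NULL  
The Glass Key    | Hall  
Quiet Streets    | Allen 
The Blue Door    | Hill  
Paper Boats      | Allen 
Broken Clocks    | NULL  
Hollow Hills     | Nelson


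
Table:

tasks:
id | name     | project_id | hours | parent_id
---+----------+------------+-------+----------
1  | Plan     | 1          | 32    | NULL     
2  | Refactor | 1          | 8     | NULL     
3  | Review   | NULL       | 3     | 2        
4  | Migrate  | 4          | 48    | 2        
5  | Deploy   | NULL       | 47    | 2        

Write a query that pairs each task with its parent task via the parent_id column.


This is a self-join: tasks is joined to a second copy of itself, matching each row's parent_id to another row's id. Use LEFT JOIN so rows with parent_id=NULL are kept.
  - task 1 (Plan): parent_id=NULL -> NULL
  - task 2 (Refactor): parent_id=NULL -> NULL
  - task 3 (Review): parent_id=2 -> Refactor
  - task 4 (Migrate): parent_id=2 -> Refactor
  - task 5 (Deploy): parent_id=2 -> Refactor

SQL:
SELECT a.name AS item, b.name AS parent
FROM tasks a
LEFT JOIN tasks b ON a.parent_id = b.id

Result:
item     | parent  
---------+---------
Plan     | NULL    
Refactor | NULL    
Review   | Refactor
Migrate  | Refactor
Deploy   | Refactor


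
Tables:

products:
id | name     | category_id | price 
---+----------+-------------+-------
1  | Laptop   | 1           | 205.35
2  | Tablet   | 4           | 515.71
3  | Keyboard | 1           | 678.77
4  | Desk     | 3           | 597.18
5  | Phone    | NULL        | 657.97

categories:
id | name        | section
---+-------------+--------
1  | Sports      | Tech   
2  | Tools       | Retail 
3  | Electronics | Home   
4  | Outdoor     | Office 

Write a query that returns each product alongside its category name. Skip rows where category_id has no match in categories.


INNER JOIN keeps only products rows whose category_id matches an id in categories. Walk through each product:
  - product 1 (Laptop): category_id=1 -> matches Sports
  - product 2 (Tablet): category_id=4 -> matches Outdoor
  - product 3 (Keyboard): category_id=1 -> matches Sports
  - product 4 (Desk): category_id=3 -> matches Electronics
  - product 5 (Phone): category_id=NULL, no match -> dropped
So 1 of 5 rows is dropped.

SQL:
SELECT a.name, b.name AS category
FROM products a
INNER JOIN categories b ON a.category_id = b.id

Result:
name     | category   
---------+------------
Laptop   | Sports     
Tablet   | Outdoor    
Keyboard | Sports     
Desk     | Electronics


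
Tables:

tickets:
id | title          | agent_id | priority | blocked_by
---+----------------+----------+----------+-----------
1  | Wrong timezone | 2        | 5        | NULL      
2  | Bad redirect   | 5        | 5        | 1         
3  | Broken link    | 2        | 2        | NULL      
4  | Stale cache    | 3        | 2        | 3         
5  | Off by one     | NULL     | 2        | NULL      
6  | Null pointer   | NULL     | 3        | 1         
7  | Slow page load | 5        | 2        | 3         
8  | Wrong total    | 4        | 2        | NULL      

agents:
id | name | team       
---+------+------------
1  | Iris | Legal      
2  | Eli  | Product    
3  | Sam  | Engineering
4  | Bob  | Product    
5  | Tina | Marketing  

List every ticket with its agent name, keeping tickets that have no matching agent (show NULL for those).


LEFT JOIN keeps every row from tickets (the left table); where agent_id has no match in agents, the agent columns become NULL. Walk through each ticket:
  - ticket 1 (Wrong timezone): agent_id=2 -> matches Eli
  - ticket 2 (Bad redirect): agent_id=5 -> matches Tina
  - ticket 3 (Broken link): agent_id=2 -> matches Eli
  - ticket 4 (Stale cache): agent_id=3 -> matches Sam
  - ticket 5 (Off by one): agent_id=NULL, no match -> kept with NULL
  - ticket 6 (Null pointer): agent_id=NULL, no match -> kept with NULL
  - ticket 7 (Slow page load): agent_id=5 -> matches Tina
  - ticket 8 (Wrong total): agent_id=4 -> matches Bob
All 8 rows appear; 2 have NULL agent.

SQL:
SELECT a.title, b.name AS agent
FROM tickets a
LEFT JOIN agents b ON a.agent_id = b.id

Result:
title          | agent
---------------+------
Wrong timezone | Eli  
Bad redirect   | Tina 
Broken link    | Eli  
Stale cache    | Sam  
Off by one     | NULL 
Null pointer   | NULL 
Slow page load | Tina 
Wrong total    | Bob  


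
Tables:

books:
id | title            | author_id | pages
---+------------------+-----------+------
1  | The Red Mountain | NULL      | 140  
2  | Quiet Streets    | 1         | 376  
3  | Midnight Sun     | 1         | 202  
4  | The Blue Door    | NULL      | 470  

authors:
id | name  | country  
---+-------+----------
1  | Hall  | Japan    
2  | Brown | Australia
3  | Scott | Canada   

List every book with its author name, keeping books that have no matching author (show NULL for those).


LEFT JOIN keeps every row from books (the left table); where author_id has no match in authors, the author columns become NULL. Walk through each book:
  - book 1 (The Red Mountain): author_id=NULL, no match -> kept with NULL
  - book 2 (Quiet Streets): author_id=1 -> matches Hall
  - book 3 (Midnight Sun): author_id=1 -> matches Hall
  - book 4 (The Blue Door): author_id=NULL, no match -> kept with NULL
All 4 rows appear; 2 have NULL author.

SQL:
SELECT a.title, b.name AS author
FROM books a
LEFT JOIN authors b ON a.author_id = b.id

Result:
title            | author
-----------------+-------
The Red Mountain | NULL  
Quiet Streets    | Hall  
Midnight Sun     | Hall  
The Blue Door    | NULL  


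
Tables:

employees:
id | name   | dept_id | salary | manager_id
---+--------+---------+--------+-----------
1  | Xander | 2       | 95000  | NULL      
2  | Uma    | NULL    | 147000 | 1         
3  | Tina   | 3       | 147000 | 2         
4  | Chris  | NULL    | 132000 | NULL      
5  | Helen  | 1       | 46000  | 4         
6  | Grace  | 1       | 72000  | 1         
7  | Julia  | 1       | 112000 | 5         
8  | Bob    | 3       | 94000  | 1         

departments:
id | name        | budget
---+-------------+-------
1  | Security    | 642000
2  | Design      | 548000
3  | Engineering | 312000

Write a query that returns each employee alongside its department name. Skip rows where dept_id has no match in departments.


INNER JOIN keeps only employees rows whose dept_id matches an id in departments. Walk through each employee:
  - employee 1 (Xander): dept_id=2 -> matches Design
  - employee 2 (Uma): dept_id=NULL, no match -> dropped
  - employee 3 (Tina): dept_id=3 -> matches Engineering
  - employee 4 (Chris): dept_id=NULL, no match -> dropped
  - employee 5 (Helen): dept_id=1 -> matches Security
  - employee 6 (Grace): dept_id=1 -> matches Security
  - employee 7 (Julia): dept_id=1 -> matches Security
  - employee 8 (Bob): dept_id=3 -> matches Engineering
So 2 of 8 rows are dropped.

SQL:
SELECT a.name, b.name AS department
FROM employees a
INNER JOIN departments b ON a.dept_id = b.id

Result:
name   | department 
-------+------------
Xander | Design     
Tina   | Engineering
Helen  | Security   
Grace  | Security   
Julia  | Security   
Bob    | Engineering


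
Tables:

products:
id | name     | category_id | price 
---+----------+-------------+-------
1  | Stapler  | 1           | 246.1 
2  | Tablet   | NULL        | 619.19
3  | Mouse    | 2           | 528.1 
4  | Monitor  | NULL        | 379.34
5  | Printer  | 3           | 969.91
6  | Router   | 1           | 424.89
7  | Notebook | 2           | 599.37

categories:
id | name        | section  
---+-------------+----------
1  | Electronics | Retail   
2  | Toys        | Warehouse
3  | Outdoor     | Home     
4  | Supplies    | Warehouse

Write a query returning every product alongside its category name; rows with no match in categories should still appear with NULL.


LEFT JOIN keeps every row from products (the left table); where category_id has no match in categories, the category columns become NULL. Walk through each product:
  - product 1 (Stapler): category_id=1 -> matches Electronics
  - product 2 (Tablet): category_id=NULL, no match -> kept with NULL
  - product 3 (Mouse): category_id=2 -> matches Toys
  - product 4 (Monitor): category_id=NULL, no match -> kept with NULL
  - product 5 (Printer): category_id=3 -> matches Outdoor
  - product 6 (Router): category_id=1 -> matches Electronics
  - product 7 (Notebook): category_id=2 -> matches Toys
All 7 rows appear; 2 have NULL category.

SQL:
SELECT a.name, b.name AS category
FROM products a
LEFT JOIN categories b ON a.category_id = b.id

Result:
name     | category   
---------+------------
Stapler  | Electronics
Tablet   | NULL       
Mouse    | Toys       
Monitor  | NULL       
Printer  | Outdoor    
Router   | Electronics
Notebook | Toys       


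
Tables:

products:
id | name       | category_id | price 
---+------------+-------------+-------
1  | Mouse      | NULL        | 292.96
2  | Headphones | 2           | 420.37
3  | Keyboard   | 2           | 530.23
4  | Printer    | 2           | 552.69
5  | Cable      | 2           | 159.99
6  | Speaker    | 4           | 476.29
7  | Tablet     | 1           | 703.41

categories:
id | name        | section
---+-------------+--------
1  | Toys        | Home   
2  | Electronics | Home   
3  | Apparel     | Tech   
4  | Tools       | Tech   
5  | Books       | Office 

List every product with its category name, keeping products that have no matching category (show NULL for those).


LEFT JOIN keeps every row from products (the left table); where category_id has no match in categories, the category columns become NULL. Walk through each product:
  - product 1 (Mouse): category_id=NULL, no match -> kept with NULL
  - product 2 (Headphones): category_id=2 -> matches Electronics
  - product 3 (Keyboard): category_id=2 -> matches Electronics
  - product 4 (Printer): category_id=2 -> matches Electronics
  - product 5 (Cable): category_id=2 -> matches Electronics
  - product 6 (Speaker): category_id=4 -> matches Tools
  - product 7 (Tablet): category_id=1 -> matches Toys
All 7 rows appear; 1 has NULL category.

SQL:
SELECT a.name, b.name AS category
FROM products a
LEFT JOIN categories b ON a.category_id = b.id

Result:
name       | category   
-----------+------------
Mouse      | NULL       
Headphones | Electronics
Keyboard   | Electronics
Printer    | Electronics
Cable      | Electronics
Speaker    | Tools      
Tablet     | Toys       


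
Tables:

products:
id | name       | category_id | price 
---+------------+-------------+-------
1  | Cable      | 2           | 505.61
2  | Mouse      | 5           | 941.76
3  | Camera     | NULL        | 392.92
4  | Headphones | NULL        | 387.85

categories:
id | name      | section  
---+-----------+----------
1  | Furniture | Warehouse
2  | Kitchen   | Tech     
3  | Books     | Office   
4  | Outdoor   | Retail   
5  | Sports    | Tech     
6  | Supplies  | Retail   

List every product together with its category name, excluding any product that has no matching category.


INNER JOIN keeps only products rows whose category_id matches an id in categories. Walk through each product:
  - product 1 (Cable): category_id=2 -> matches Kitchen
  - product 2 (Mouse): category_id=5 -> matches Sports
  - product 3 (Camera): category_id=NULL, no match -> dropped
  - product 4 (Headphones): category_id=NULL, no match -> dropped
So 2 of 4 rows are dropped.

SQL:
SELECT a.name, b.name AS category
FROM products a
INNER JOIN categories b ON a.category_id = b.id

Result:
name  | category
------+---------
Cable | Kitchen 
Mouse | Sports  


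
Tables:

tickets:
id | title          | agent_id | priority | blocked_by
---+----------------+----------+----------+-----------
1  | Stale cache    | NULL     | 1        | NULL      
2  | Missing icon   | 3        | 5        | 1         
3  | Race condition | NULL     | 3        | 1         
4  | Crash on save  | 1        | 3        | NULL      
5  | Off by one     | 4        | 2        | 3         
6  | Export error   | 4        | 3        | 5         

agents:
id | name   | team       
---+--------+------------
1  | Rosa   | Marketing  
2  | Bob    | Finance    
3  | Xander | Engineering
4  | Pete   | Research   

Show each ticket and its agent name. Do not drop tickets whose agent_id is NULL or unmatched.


LEFT JOIN keeps every row from tickets (the left table); where agent_id has no match in agents, the agent columns become NULL. Walk through each ticket:
  - ticket 1 (Stale cache): agent_id=NULL, no match -> kept with NULL
  - ticket 2 (Missing icon): agent_id=3 -> matches Xander
  - ticket 3 (Race condition): agent_id=NULL, no match -> kept with NULL
  - ticket 4 (Crash on save): agent_id=1 -> matches Rosa
  - ticket 5 (Off by one): agent_id=4 -> matches Pete
  - ticket 6 (Export error): agent_id=4 -> matches Pete
All 6 rows appear; 2 have NULL agent.

SQL:
SELECT a.title, b.name AS agent
FROM tickets a
LEFT JOIN agents b ON a.agent_id = b.id

Result:
title          | agent 
---------------+-------
Stale cache    | NULL  
Missing icon   | Xander
Race condition | NULL  
Crash on save  | Rosa  
Off by one     | Pete  
Export error   | Pete  


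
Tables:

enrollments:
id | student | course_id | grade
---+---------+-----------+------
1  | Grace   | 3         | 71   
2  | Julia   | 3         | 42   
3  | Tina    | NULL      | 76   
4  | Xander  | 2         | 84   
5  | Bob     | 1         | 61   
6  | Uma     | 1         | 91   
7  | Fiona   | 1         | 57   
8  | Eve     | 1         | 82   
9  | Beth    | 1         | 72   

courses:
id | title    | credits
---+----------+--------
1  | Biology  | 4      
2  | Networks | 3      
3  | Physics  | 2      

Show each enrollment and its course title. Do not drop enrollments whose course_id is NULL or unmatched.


LEFT JOIN keeps every row from enrollments (the left table); where course_id has no match in courses, the course columns become NULL. Walk through each enrollment:
  - enrollment 1 (Grace): course_id=3 -> matches Physics
  - enrollment 2 (Julia): course_id=3 -> matches Physics
  - enrollment 3 (Tina): course_id=NULL, no match -> kept with NULL
  - enrollment 4 (Xander): course_id=2 -> matches Networks
  - enrollment 5 (Bob): course_id=1 -> matches Biology
  - enrollment 6 (Uma): course_id=1 -> matches Biology
  - enrollment 7 (Fiona): course_id=1 -> matches Biology
  - enrollment 8 (Eve): course_id=1 -> matches Biology
  - enrollment 9 (Beth): course_id=1 -> matches Biology
All 9 rows appear; 1 has NULL course.

SQL:
SELECT a.student, b.title AS course
FROM enrollments a
LEFT JOIN courses b ON a.course_id = b.id

Result:
student | course  
--------+---------
Grace   | Physics 
Julia   | Physics 
Tina    | NULL    
Xander  | Networks
Bob     | Biology 
Uma     | Biology 
Fiona   | Biology 
Eve     | Biology 
Beth    | Biology 


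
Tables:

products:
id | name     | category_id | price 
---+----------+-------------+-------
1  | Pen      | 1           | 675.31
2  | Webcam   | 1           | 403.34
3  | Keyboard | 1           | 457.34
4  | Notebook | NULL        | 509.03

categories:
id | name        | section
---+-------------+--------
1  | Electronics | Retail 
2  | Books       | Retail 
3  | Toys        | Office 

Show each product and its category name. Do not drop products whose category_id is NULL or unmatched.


LEFT JOIN keeps every row from products (the left table); where category_id has no match in categories, the category columns become NULL. Walk through each product:
  - product 1 (Pen): category_id=1 -> matches Electronics
  - product 2 (Webcam): category_id=1 -> matches Electronics
  - product 3 (Keyboard): category_id=1 -> matches Electronics
  - product 4 (Notebook): category_id=NULL, no match -> kept with NULL
All 4 rows appear; 1 has NULL category.

SQL:
SELECT a.name, b.name AS category
FROM products a
LEFT JOIN categories b ON a.category_id = b.id

Result:
name     | category   
---------+------------
Pen      | Electronics
Webcam   | Electronics
Keyboard | Electronics
Notebook | NULL       


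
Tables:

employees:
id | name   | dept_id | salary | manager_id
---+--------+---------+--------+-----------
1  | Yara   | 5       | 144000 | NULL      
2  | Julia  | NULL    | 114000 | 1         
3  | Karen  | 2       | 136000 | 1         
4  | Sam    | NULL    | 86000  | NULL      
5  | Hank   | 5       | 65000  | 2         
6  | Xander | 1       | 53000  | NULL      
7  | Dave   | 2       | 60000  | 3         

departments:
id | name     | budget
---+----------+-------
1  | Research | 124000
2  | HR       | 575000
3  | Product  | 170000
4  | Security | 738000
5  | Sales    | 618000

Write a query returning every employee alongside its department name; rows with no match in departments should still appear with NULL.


LEFT JOIN keeps every row from employees (the left table); where dept_id has no match in departments, the department columns become NULL. Walk through each employee:
  - employee 1 (Yara): dept_id=5 -> matches Sales
  - employee 2 (Julia): dept_id=NULL, no match -> kept with NULL
  - employee 3 (Karen): dept_id=2 -> matches HR
  - employee 4 (Sam): dept_id=NULL, no match -> kept with NULL
  - employee 5 (Hank): dept_id=5 -> matches Sales
  - employee 6 (Xander): dept_id=1 -> matches Research
  - employee 7 (Dave): dept_id=2 -> matches HR
All 7 rows appear; 2 have NULL department.

SQL:
SELECT a.name, b.name AS department
FROM employees a
LEFT JOIN departments b ON a.dept_id = b.id

Result:
name   | department
-------+-----------
Yara   | Sales     
Julia  | NULL      
Karen  | HR        
Sam    | NULL      
Hank   | Sales     
Xander | Research  
Dave   | HR        


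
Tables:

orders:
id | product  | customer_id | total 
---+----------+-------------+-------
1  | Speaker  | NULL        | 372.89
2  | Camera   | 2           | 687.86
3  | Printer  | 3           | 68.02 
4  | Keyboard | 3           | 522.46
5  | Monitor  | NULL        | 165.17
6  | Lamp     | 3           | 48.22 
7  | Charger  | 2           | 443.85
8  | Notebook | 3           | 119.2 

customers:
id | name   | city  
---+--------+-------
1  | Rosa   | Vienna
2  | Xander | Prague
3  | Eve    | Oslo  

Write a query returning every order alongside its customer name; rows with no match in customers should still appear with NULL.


LEFT JOIN keeps every row from orders (the left table); where customer_id has no match in customers, the customer columns become NULL. Walk through each order:
  - order 1 (Speaker): customer_id=NULL, no match -> kept with NULL
  - order 2 (Camera): customer_id=2 -> matches Xander
  - order 3 (Printer): customer_id=3 -> matches Eve
  - order 4 (Keyboard): customer_id=3 -> matches Eve
  - order 5 (Monitor): customer_id=NULL, no match -> kept with NULL
  - order 6 (Lamp): customer_id=3 -> matches Eve
  - order 7 (Charger): customer_id=2 -> matches Xander
  - order 8 (Notebook): customer_id=3 -> matches Eve
All 8 rows appear; 2 have NULL customer.

SQL:
SELECT a.product, b.name AS customer
FROM orders a
LEFT JOIN customers b ON a.customer_id = b.id

Result:
product  | customer
---------+---------
Speaker  | NULL    
Camera   | Xander  
Printer  | Eve     
Keyboard | Eve     
Monitor  | NULL    
Lamp     | Eve     
Charger  | Xander  
Notebook | Eve     


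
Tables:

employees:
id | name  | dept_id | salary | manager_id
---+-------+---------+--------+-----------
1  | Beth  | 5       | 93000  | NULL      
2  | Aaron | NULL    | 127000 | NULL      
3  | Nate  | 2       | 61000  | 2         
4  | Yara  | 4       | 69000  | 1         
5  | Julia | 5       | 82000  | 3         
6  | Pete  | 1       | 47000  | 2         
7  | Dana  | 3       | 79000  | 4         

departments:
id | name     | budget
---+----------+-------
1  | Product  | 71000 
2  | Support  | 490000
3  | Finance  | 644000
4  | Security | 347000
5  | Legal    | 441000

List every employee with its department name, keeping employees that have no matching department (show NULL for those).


LEFT JOIN keeps every row from employees (the left table); where dept_id has no match in departments, the department columns become NULL. Walk through each employee:
  - employee 1 (Beth): dept_id=5 -> matches Legal
  - employee 2 (Aaron): dept_id=NULL, no match -> kept with NULL
  - employee 3 (Nate): dept_id=2 -> matches Support
  - employee 4 (Yara): dept_id=4 -> matches Security
  - employee 5 (Julia): dept_id=5 -> matches Legal
  - employee 6 (Pete): dept_id=1 -> matches Product
  - employee 7 (Dana): dept_id=3 -> matches Finance
All 7 rows appear; 1 has NULL department.

SQL:
SELECT a.name, b.name AS department
FROM employees a
LEFT JOIN departments b ON a.dept_id = b.id

Result:
name  | department
------+-----------
Beth  | Legal     
Aaron | NULL      
Nate  | Support   
Yara  | Security  
Julia | Legal     
Pete  | Product   
Dana  | Finance   


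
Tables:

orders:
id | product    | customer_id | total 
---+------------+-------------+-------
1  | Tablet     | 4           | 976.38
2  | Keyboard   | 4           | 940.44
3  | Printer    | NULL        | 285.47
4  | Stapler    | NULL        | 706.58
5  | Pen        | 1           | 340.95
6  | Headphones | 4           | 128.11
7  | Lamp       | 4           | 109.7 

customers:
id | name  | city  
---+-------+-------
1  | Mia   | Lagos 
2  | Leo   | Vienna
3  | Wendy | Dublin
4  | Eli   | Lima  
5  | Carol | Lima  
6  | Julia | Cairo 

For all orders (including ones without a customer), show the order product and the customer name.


LEFT JOIN keeps every row from orders (the left table); where customer_id has no match in customers, the customer columns become NULL. Walk through each order:
  - order 1 (Tablet): customer_id=4 -> matches Eli
  - order 2 (Keyboard): customer_id=4 -> matches Eli
  - order 3 (Printer): customer_id=NULL, no match -> kept with NULL
  - order 4 (Stapler): customer_id=NULL, no match -> kept with NULL
  - order 5 (Pen): customer_id=1 -> matches Mia
  - order 6 (Headphones): customer_id=4 -> matches Eli
  - order 7 (Lamp): customer_id=4 -> matches Eli
All 7 rows appear; 2 have NULL customer.

SQL:
SELECT a.product, b.name AS customer
FROM orders a
LEFT JOIN customers b ON a.customer_id = b.id

Result:
product    | customer
-----------+---------
Tablet     | Eli     
Keyboard   | Eli     
Printer    | NULL    
Stapler    | NULL    
Pen        | Mia     
Headphones | Eli     
Lamp       | Eli     


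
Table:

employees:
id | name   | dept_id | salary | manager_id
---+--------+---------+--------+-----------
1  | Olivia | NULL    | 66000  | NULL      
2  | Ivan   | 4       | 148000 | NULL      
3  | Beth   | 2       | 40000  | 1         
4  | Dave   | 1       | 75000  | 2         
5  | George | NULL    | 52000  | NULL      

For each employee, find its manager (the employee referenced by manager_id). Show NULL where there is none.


This is a self-join: employees is joined to a second copy of itself, matching each row's manager_id to another row's id. Use LEFT JOIN so rows with manager_id=NULL are kept.
  - employee 1 (Olivia): manager_id=NULL -> NULL
  - employee 2 (Ivan): manager_id=NULL -> NULL
  - employee 3 (Beth): manager_id=1 -> Olivia
  - employee 4 (Dave): manager_id=2 -> Ivan
  - employee 5 (George): manager_id=NULL -> NULL

SQL:
SELECT a.name AS item, b.name AS manager
FROM employees a
LEFT JOIN employees b ON a.manager_id = b.id

Result:
item   | manager
-------+--------
Olivia | NULL   
Ivan   | NULL   
Beth   | Olivia 
Dave   | Ivan   
George | NULL   


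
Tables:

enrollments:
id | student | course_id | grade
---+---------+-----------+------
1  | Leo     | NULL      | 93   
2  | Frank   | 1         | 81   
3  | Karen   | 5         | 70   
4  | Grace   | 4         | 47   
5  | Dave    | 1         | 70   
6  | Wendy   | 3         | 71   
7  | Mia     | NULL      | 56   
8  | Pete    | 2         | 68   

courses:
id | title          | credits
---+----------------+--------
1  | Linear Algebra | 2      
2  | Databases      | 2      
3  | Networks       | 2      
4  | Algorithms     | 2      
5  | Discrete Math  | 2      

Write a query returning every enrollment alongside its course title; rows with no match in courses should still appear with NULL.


LEFT JOIN keeps every row from enrollments (the left table); where course_id has no match in courses, the course columns become NULL. Walk through each enrollment:
  - enrollment 1 (Leo): course_id=NULL, no match -> kept with NULL
  - enrollment 2 (Frank): course_id=1 -> matches Linear Algebra
  - enrollment 3 (Karen): course_id=5 -> matches Discrete Math
  - enrollment 4 (Grace): course_id=4 -> matches Algorithms
  - enrollment 5 (Dave): course_id=1 -> matches Linear Algebra
  - enrollment 6 (Wendy): course_id=3 -> matches Networks
  - enrollment 7 (Mia): course_id=NULL, no match -> kept with NULL
  - enrollment 8 (Pete): course_id=2 -> matches Databases
All 8 rows appear; 2 have NULL course.

SQL:
SELECT a.student, b.title AS course
FROM enrollments a
LEFT JOIN courses b ON a.course_id = b.id

Result:
student | course        
--------+---------------
Leo     | NULL          
Frank   | Linear Algebra
Karen   | Discrete Math 
Grace   | Algorithms    
Dave    | Linear Algebra
Wendy   | Networks      
Mia     | NULL          
Pete    | Databases     
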